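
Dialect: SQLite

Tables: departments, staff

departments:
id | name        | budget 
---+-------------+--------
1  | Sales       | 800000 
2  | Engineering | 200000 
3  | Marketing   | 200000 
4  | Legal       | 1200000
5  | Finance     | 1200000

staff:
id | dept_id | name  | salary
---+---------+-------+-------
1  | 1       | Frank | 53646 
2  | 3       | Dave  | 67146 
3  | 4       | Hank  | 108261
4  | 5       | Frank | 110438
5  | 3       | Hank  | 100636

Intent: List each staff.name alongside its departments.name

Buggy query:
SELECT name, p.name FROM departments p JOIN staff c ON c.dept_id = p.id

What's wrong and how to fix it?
Bug: 'name' exists in both joined tables, so the database can't tell which one is meant

Fix: Prefix ambiguous columns with the table alias

Corrected query:
SELECT c.name, p.name FROM departments p JOIN staff c ON c.dept_id = p.id

Result:
name  | name     
------+----------
Frank | Sales    
Dave  | Marketing
Hank  | Legal    
Frank | Finance  
Hank  | Marketing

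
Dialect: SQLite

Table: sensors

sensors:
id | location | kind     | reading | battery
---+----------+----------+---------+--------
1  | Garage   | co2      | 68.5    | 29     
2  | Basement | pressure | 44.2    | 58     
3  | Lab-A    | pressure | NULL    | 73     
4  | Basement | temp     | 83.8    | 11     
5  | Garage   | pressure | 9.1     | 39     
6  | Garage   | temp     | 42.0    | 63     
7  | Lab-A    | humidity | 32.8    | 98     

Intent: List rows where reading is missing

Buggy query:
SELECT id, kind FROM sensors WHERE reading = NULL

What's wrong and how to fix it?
Bug: '= NULL' is always unknown in SQL three-valued logic, so no rows match

Fix: Replace '= NULL' with 'IS NULL'

Corrected query:
SELECT id, kind FROM sensors WHERE reading IS NULL

Result:
id | kind    
---+---------
3  | pressure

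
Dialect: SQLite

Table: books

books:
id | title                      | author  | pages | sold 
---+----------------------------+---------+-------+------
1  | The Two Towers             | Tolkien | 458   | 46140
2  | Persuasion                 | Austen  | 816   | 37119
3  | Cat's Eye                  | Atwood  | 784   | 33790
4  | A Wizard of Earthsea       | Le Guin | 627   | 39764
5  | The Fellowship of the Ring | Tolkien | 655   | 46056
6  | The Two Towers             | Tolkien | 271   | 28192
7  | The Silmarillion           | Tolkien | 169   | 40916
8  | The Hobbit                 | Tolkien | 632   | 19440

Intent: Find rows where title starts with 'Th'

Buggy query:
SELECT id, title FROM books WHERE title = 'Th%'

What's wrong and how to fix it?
Bug: Wildcards only work with LIKE; '=' treats '%' as a literal character

Fix: Use LIKE for wildcard pattern matching

Corrected query:
SELECT id, title FROM books WHERE title LIKE 'Th%'

Result:
id | title                     
---+---------------------------
1  | The Two Towers            
5  | The Fellowship of the Ring
6  | The Two Towers            
7  | The Silmarillion          
8  | The Hobbit                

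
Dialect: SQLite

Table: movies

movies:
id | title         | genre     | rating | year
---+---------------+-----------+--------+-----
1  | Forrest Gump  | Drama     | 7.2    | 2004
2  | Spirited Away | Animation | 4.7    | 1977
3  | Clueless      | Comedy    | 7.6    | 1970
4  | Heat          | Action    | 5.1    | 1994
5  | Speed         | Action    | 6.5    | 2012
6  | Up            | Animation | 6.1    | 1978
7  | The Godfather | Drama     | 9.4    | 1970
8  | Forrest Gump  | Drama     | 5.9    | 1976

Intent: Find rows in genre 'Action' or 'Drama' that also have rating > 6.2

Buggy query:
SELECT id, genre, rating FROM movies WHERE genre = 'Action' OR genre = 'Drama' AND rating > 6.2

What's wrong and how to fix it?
Bug: Without parentheses, AND is evaluated before OR, so the rating filter only applies to the 'Drama' branch

Fix: Add parentheses around the OR so the AND applies to both alternatives

Corrected query:
SELECT id, genre, rating FROM movies WHERE (genre = 'Action' OR genre = 'Drama') AND rating > 6.2

Result:
id | genre  | rating
---+--------+-------
1  | Drama  | 7.2   
5  | Action | 6.5   
7  | Drama  | 9.4   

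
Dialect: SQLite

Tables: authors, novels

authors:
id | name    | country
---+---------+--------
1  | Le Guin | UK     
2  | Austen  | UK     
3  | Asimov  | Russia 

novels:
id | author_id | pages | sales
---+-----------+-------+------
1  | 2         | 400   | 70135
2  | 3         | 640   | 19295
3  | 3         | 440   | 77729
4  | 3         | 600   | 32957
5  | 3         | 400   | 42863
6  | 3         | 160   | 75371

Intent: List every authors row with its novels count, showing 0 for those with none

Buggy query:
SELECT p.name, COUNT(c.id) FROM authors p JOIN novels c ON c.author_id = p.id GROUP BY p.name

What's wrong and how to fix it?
Bug: INNER JOIN drops authors rows that have no matching novels rows

Fix: Switch to LEFT JOIN to retain unmatched parent rows

Corrected query:
SELECT p.name, COUNT(c.id) FROM authors p LEFT JOIN novels c ON c.author_id = p.id GROUP BY p.name

Result:
name    | COUNT(c.id)
--------+------------
Asimov  | 5          
Austen  | 1          
Le Guin | 0          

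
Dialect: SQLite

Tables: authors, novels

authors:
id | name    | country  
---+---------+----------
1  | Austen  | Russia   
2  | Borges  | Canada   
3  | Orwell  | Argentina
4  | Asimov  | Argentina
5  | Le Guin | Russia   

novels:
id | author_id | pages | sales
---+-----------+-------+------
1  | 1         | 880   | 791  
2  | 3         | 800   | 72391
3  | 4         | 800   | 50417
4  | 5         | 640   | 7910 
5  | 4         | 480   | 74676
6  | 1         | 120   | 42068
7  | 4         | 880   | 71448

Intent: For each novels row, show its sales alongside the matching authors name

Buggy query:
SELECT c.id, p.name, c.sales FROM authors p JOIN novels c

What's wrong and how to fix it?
Bug: JOIN with no ON clause produces a cartesian product; every novels row pairs with every authors row

Fix: Add ON c.author_id = p.id to the JOIN

Corrected query:
SELECT c.id, p.name, c.sales FROM authors p JOIN novels c ON c.author_id = p.id

Result:
id | name    | sales
---+---------+------
1  | Austen  | 791  
2  | Orwell  | 72391
3  | Asimov  | 50417
4  | Le Guin | 7910 
5  | Asimov  | 74676
6  | Austen  | 42068
7  | Asimov  | 71448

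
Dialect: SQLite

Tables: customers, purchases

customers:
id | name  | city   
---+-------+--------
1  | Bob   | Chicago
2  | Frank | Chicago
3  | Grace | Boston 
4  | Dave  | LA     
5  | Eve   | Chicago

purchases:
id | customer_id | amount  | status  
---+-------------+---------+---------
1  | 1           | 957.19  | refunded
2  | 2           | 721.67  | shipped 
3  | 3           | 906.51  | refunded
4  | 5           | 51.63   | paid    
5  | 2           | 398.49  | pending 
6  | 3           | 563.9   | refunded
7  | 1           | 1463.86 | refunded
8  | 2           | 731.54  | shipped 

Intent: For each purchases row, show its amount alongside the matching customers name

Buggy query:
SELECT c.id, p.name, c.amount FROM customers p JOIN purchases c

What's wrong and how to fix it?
Bug: JOIN with no ON clause produces a cartesian product; every purchases row pairs with every customers row

Fix: Specify the join condition linking the foreign key to the parent id

Corrected query:
SELECT c.id, p.name, c.amount FROM customers p JOIN purchases c ON c.customer_id = p.id

Result:
id | name  | amount 
---+-------+--------
1  | Bob   | 957.19 
2  | Frank | 721.67 
3  | Grace | 906.51 
4  | Eve   | 51.63  
5  | Frank | 398.49 
6  | Grace | 563.9  
7  | Bob   | 1463.86
8  | Frank | 731.54 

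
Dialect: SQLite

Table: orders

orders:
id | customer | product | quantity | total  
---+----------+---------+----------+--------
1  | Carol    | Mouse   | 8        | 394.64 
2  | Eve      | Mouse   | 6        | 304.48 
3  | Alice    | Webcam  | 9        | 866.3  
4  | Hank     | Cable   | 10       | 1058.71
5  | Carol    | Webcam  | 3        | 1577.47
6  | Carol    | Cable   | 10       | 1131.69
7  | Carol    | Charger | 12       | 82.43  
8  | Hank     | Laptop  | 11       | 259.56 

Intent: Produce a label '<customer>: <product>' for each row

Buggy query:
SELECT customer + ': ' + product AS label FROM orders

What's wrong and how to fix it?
Bug: SQLite uses || for string concatenation; + coerces text to numbers (yielding 0)

Fix: Replace + with || to concatenate text

Corrected query:
SELECT customer || ': ' || product AS label FROM orders

Result:
label         
--------------
Carol: Mouse  
Eve: Mouse    
Alice: Webcam 
Hank: Cable   
Carol: Webcam 
Carol: Cable  
Carol: Charger
Hank: Laptop  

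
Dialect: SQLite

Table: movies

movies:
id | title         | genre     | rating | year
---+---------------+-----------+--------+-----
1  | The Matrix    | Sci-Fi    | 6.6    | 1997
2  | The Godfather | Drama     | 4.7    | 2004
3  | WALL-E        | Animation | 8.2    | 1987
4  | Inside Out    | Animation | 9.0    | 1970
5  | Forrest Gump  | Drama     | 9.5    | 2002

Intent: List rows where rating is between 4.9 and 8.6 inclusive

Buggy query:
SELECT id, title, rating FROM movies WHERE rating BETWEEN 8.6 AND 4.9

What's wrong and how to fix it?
Bug: The bounds are reversed; BETWEEN a AND b requires a <= b to match anything

Fix: Write BETWEEN 4.9 AND 8.6

Corrected query:
SELECT id, title, rating FROM movies WHERE rating BETWEEN 4.9 AND 8.6

Result:
id | title      | rating
---+------------+-------
1  | The Matrix | 6.6   
3  | WALL-E     | 8.2   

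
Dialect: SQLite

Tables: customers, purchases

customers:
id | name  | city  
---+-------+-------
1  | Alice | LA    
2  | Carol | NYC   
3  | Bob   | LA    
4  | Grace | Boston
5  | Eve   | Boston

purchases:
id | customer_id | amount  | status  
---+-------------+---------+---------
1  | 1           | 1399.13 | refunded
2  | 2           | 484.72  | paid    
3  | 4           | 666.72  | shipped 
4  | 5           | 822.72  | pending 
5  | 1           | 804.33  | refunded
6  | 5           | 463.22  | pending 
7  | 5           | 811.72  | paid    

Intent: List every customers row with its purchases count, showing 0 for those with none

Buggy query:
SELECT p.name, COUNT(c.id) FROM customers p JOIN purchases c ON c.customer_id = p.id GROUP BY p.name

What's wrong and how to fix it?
Bug: An inner join excludes parents with zero children

Fix: Switch to LEFT JOIN to retain unmatched parent rows

Corrected query:
SELECT p.name, COUNT(c.id) FROM customers p LEFT JOIN purchases c ON c.customer_id = p.id GROUP BY p.name

Result:
name  | COUNT(c.id)
------+------------
Alice | 2          
Bob   | 0          
Carol | 1          
Eve   | 3          
Grace | 1          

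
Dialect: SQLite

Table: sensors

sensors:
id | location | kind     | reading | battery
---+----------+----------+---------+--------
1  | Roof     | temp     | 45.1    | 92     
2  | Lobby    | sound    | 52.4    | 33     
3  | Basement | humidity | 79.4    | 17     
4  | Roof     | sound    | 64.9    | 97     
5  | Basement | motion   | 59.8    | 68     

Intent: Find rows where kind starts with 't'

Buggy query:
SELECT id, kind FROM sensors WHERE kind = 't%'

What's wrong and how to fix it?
Bug: Wildcards only work with LIKE; '=' treats '%' as a literal character

Fix: Use LIKE for wildcard pattern matching

Corrected query:
SELECT id, kind FROM sensors WHERE kind LIKE 't%'

Result:
id | kind
---+-----
1  | temp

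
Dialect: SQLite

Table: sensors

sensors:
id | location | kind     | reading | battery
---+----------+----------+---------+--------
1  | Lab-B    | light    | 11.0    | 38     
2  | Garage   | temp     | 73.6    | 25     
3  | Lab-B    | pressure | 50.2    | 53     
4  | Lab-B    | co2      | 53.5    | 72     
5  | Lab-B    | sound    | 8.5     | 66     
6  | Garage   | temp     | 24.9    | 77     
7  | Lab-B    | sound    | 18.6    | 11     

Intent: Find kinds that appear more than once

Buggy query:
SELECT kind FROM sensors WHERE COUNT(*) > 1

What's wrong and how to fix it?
Bug: COUNT(*) is an aggregate and cannot be used in WHERE

Fix: Group first, then use HAVING for the count condition

Corrected query:
SELECT kind FROM sensors GROUP BY kind HAVING COUNT(*) > 1

Result:
kind 
-----
sound
temp 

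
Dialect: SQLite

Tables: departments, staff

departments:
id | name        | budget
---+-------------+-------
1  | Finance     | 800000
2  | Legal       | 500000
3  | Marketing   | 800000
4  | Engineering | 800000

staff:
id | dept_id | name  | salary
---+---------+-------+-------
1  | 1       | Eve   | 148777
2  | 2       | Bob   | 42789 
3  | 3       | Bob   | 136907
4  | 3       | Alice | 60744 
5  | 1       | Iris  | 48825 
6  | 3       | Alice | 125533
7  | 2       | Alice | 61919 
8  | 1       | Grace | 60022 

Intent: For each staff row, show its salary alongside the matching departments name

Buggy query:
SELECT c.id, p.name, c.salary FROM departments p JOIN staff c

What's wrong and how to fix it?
Bug: Missing join condition: each staff row is matched to all departments rows instead of just its own

Fix: Specify the join condition linking the foreign key to the parent id

Corrected query:
SELECT c.id, p.name, c.salary FROM departments p JOIN staff c ON c.dept_id = p.id

Result:
id | name      | salary
---+-----------+-------
1  | Finance   | 148777
2  | Legal     | 42789 
3  | Marketing | 136907
4  | Marketing | 60744 
5  | Finance   | 48825 
6  | Marketing | 125533
7  | Legal     | 61919 
8  | Finance   | 60022 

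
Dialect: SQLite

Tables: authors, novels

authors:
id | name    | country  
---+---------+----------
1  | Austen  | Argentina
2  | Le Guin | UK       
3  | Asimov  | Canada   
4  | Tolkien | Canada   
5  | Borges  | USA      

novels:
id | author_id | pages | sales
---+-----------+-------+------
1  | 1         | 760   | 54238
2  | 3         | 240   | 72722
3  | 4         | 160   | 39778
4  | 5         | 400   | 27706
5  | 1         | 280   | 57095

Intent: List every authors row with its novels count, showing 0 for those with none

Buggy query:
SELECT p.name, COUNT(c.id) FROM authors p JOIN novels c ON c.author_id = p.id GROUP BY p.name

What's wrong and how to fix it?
Bug: An inner join excludes parents with zero children

Fix: Switch to LEFT JOIN to retain unmatched parent rows

Corrected query:
SELECT p.name, COUNT(c.id) FROM authors p LEFT JOIN novels c ON c.author_id = p.id GROUP BY p.name

Result:
name    | COUNT(c.id)
--------+------------
Asimov  | 1          
Austen  | 2          
Borges  | 1          
Le Guin | 0          
Tolkien | 1          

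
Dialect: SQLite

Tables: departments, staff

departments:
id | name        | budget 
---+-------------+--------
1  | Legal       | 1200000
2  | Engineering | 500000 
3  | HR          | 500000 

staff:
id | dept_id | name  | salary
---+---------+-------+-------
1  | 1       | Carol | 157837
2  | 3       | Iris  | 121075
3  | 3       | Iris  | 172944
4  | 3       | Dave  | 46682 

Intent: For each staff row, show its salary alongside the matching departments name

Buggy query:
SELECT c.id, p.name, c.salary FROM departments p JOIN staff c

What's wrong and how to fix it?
Bug: Missing join condition: each staff row is matched to all departments rows instead of just its own

Fix: Add ON c.dept_id = p.id to the JOIN

Corrected query:
SELECT c.id, p.name, c.salary FROM departments p JOIN staff c ON c.dept_id = p.id

Result:
id | name  | salary
---+-------+-------
1  | Legal | 157837
2  | HR    | 121075
3  | HR    | 172944
4  | HR    | 46682 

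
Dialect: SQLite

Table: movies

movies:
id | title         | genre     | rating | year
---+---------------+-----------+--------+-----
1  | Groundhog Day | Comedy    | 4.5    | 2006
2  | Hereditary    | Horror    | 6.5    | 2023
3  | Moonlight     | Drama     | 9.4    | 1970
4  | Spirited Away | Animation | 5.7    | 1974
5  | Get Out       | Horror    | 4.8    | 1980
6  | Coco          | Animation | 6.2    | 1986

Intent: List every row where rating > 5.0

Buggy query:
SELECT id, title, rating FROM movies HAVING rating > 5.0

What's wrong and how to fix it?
Bug: This is a non-aggregate query (no GROUP BY, no aggregates), so in SQLite the HAVING clause is invalid here; a row-level condition belongs in WHERE

Fix: Replace HAVING with WHERE since the condition applies to individual rows

Corrected query:
SELECT id, title, rating FROM movies WHERE rating > 5.0

Result:
id | title         | rating
---+---------------+-------
2  | Hereditary    | 6.5   
3  | Moonlight     | 9.4   
4  | Spirited Away | 5.7   
6  | Coco          | 6.2   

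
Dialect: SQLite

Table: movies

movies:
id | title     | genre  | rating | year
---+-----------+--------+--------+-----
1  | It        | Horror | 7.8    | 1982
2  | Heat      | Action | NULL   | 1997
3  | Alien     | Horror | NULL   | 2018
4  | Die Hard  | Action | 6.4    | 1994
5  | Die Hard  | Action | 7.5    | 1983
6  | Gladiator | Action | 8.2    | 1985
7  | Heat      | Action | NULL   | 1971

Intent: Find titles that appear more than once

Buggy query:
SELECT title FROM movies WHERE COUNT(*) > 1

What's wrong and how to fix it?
Bug: WHERE can't reference COUNT(*); aggregates are computed after WHERE

Fix: GROUP BY title, then filter groups with HAVING COUNT(*) > 1

Corrected query:
SELECT title FROM movies GROUP BY title HAVING COUNT(*) > 1

Result:
title   
--------
Die Hard
Heat    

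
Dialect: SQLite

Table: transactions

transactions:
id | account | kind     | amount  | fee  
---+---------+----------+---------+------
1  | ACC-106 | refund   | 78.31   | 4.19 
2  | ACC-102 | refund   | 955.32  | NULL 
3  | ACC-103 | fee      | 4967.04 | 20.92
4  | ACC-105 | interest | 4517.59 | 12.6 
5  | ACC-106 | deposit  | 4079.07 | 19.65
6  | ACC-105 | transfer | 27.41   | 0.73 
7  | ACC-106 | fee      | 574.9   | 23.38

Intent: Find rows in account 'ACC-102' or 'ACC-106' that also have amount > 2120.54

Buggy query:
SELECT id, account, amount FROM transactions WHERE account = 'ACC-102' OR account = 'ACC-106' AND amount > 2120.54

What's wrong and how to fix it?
Bug: AND binds tighter than OR, so this parses as account = 'ACC-102' OR (account = 'ACC-106' AND amount > 2120.54)

Fix: Group the OR with parentheses (or use IN), then AND the threshold

Corrected query:
SELECT id, account, amount FROM transactions WHERE (account = 'ACC-102' OR account = 'ACC-106') AND amount > 2120.54

Result:
id | account | amount 
---+---------+--------
5  | ACC-106 | 4079.07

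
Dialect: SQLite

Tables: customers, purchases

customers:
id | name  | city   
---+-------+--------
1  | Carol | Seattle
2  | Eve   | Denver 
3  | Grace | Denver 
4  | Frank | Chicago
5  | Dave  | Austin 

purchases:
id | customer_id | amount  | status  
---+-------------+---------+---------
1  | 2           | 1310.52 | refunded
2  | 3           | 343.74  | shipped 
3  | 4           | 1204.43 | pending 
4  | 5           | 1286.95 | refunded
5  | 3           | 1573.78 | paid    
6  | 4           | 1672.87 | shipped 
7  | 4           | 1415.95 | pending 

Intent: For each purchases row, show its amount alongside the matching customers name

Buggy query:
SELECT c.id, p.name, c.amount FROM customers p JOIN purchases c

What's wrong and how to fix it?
Bug: JOIN with no ON clause produces a cartesian product; every purchases row pairs with every customers row

Fix: Add ON c.customer_id = p.id to the JOIN

Corrected query:
SELECT c.id, p.name, c.amount FROM customers p JOIN purchases c ON c.customer_id = p.id

Result:
id | name  | amount 
---+-------+--------
1  | Eve   | 1310.52
2  | Grace | 343.74 
3  | Frank | 1204.43
4  | Dave  | 1286.95
5  | Grace | 1573.78
6  | Frank | 1672.87
7  | Frank | 1415.95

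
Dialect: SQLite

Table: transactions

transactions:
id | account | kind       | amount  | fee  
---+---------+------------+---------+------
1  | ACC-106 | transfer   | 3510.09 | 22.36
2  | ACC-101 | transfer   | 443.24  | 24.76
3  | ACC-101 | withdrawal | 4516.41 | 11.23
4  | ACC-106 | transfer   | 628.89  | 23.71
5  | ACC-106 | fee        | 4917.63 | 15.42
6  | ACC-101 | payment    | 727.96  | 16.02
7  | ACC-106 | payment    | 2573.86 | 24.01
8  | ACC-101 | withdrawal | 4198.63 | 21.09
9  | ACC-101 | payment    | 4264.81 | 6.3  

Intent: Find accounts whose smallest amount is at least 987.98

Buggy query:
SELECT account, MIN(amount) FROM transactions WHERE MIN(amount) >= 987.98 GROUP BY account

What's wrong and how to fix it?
Bug: Aggregates like MIN are computed per group after WHERE runs

Fix: Use HAVING for the per-group MIN condition

Corrected query:
SELECT account, MIN(amount) FROM transactions GROUP BY account HAVING MIN(amount) >= 987.98

Result:
(no rows)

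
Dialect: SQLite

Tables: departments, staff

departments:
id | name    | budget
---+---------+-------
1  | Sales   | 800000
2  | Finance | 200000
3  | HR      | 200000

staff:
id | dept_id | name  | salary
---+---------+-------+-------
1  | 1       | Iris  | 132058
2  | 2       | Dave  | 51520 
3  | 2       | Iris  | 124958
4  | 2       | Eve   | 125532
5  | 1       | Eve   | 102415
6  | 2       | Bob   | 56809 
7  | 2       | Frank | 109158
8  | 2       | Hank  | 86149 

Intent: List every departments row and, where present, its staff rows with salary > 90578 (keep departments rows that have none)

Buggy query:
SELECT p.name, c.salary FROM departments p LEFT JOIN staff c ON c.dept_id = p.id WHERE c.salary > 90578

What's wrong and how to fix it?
Bug: A WHERE condition on the right-hand table after LEFT JOIN drops unmatched parents

Fix: Put 'c.salary > 90578' in the JOIN's ON clause instead of WHERE

Corrected query:
SELECT p.name, c.salary FROM departments p LEFT JOIN staff c ON c.dept_id = p.id AND c.salary > 90578

Result:
name    | salary
--------+-------
Sales   | 102415
Sales   | 132058
Finance | 109158
Finance | 124958
Finance | 125532
HR      | NULL  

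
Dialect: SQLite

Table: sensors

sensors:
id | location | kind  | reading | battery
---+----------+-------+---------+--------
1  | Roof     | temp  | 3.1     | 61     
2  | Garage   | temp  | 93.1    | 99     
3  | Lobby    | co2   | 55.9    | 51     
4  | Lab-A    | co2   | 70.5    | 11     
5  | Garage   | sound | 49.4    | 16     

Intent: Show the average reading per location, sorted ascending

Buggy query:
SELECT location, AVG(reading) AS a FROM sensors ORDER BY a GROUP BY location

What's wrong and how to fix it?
Bug: ORDER BY appears before GROUP BY; SQL clause order requires GROUP BY first

Fix: Move ORDER BY to the end, after GROUP BY

Corrected query:
SELECT location, AVG(reading) AS a FROM sensors GROUP BY location ORDER BY a

Result:
location | a    
---------+------
Roof     | 3.1  
Lobby    | 55.9 
Lab-A    | 70.5 
Garage   | 71.25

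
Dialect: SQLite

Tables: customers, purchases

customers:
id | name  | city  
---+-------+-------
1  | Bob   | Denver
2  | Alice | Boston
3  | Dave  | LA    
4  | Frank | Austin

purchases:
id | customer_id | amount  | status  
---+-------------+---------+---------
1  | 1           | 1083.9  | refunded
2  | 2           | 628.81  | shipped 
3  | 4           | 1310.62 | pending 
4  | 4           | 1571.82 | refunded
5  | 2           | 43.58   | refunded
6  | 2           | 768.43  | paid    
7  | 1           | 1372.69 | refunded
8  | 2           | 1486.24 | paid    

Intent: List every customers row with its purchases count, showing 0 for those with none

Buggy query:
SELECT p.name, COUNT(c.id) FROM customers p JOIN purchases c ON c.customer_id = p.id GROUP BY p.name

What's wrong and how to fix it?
Bug: An inner join excludes parents with zero children

Fix: Use LEFT JOIN so parents without children still appear (COUNT(c.id) gives 0)

Corrected query:
SELECT p.name, COUNT(c.id) FROM customers p LEFT JOIN purchases c ON c.customer_id = p.id GROUP BY p.name

Result:
name  | COUNT(c.id)
------+------------
Alice | 4          
Bob   | 2          
Dave  | 0          
Frank | 2          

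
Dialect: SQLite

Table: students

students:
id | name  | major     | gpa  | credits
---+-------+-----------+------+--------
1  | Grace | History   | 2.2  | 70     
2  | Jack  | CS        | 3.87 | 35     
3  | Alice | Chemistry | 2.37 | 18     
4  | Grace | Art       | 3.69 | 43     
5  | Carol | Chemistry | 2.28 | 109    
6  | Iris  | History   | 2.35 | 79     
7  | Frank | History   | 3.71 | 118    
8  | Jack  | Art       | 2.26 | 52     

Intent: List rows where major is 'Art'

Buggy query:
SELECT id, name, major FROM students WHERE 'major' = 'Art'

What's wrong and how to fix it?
Bug: Single quotes denote string literals in SQL; the column name is being compared as a constant string

Fix: Remove the quotes around the column name (or use double quotes for an identifier)

Corrected query:
SELECT id, name, major FROM students WHERE major = 'Art'

Result:
id | name  | major
---+-------+------
4  | Grace | Art  
8  | Jack  | Art  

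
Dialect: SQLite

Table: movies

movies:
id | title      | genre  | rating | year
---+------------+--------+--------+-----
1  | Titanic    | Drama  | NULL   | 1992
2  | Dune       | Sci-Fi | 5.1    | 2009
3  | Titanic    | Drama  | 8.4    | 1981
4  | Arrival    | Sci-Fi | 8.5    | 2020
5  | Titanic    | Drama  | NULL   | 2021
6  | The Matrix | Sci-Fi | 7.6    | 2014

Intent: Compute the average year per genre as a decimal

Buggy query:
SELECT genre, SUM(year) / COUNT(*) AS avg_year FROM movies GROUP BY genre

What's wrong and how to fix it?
Bug: SUM(year) and COUNT(*) are both integers; the division truncates the fractional part

Fix: Cast one side to REAL so the division keeps the fractional part

Corrected query:
SELECT genre, SUM(year) * 1.0 / COUNT(*) AS avg_year FROM movies GROUP BY genre

Result:
genre  | avg_year   
-------+------------
Drama  | 1998       
Sci-Fi | 2014.333333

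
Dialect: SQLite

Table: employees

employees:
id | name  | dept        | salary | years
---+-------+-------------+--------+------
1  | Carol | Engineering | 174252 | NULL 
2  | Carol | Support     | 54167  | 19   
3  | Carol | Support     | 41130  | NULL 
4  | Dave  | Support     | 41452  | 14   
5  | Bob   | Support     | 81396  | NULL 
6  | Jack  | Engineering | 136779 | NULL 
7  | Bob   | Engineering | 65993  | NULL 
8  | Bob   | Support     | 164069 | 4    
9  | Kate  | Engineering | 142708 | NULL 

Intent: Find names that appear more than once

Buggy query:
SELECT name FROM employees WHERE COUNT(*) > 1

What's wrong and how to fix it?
Bug: WHERE can't reference COUNT(*); aggregates are computed after WHERE

Fix: Group first, then use HAVING for the count condition

Corrected query:
SELECT name FROM employees GROUP BY name HAVING COUNT(*) > 1

Result:
name 
-----
Bob  
Carol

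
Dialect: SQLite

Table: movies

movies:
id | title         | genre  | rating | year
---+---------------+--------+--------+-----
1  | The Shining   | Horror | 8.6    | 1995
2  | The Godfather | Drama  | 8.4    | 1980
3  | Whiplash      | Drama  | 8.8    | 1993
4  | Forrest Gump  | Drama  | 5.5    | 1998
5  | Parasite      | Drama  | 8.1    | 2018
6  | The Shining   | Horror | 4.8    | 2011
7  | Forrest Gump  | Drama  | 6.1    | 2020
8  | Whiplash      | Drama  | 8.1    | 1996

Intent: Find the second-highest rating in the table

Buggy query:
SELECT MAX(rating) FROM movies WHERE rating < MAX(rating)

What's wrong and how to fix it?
Bug: MAX(rating) on the right of the comparison is an aggregate-in-WHERE error

Fix: Put the inner MAX in a scalar subquery

Corrected query:
SELECT MAX(rating) FROM movies WHERE rating < (SELECT MAX(rating) FROM movies)

Result:
MAX(rating)
-----------
8.6        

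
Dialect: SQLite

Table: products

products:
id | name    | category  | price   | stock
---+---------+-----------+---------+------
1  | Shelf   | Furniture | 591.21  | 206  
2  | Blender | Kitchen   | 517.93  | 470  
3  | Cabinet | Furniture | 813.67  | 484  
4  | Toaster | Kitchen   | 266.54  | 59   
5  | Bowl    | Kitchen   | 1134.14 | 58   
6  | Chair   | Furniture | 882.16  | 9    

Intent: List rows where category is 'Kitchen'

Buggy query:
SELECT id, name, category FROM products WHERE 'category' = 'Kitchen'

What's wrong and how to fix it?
Bug: 'category' in single quotes is a string literal, not the column; the comparison is literal-vs-literal and never true

Fix: Remove the quotes around the column name (or use double quotes for an identifier)

Corrected query:
SELECT id, name, category FROM products WHERE category = 'Kitchen'

Result:
id | name    | category
---+---------+---------
2  | Blender | Kitchen 
4  | Toaster | Kitchen 
5  | Bowl    | Kitchen 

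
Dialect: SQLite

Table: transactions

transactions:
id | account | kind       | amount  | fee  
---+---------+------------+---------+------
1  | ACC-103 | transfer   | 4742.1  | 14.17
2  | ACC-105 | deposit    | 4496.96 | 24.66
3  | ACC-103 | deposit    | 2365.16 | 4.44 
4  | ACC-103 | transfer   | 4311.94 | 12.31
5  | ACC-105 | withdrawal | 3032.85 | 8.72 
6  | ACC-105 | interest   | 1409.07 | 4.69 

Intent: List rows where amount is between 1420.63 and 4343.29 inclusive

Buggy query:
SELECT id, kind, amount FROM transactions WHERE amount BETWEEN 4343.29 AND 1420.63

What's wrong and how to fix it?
Bug: The bounds are reversed; BETWEEN a AND b requires a <= b to match anything

Fix: Swap the bounds so the smaller value comes first

Corrected query:
SELECT id, kind, amount FROM transactions WHERE amount BETWEEN 1420.63 AND 4343.29

Result:
id | kind       | amount 
---+------------+--------
3  | deposit    | 2365.16
4  | transfer   | 4311.94
5  | withdrawal | 3032.85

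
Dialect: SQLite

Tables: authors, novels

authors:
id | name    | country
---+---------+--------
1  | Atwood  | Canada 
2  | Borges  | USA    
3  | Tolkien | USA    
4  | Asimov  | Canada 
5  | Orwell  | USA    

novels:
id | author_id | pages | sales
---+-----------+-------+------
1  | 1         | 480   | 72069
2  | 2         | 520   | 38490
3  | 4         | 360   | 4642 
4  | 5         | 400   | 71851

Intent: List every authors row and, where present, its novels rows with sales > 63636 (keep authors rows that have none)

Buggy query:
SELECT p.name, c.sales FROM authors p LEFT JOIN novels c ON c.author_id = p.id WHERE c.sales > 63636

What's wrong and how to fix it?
Bug: Filtering c.sales in WHERE discards the NULL rows produced by LEFT JOIN, turning it into an inner join

Fix: Move the right-table condition into the ON clause so unmatched parents are kept

Corrected query:
SELECT p.name, c.sales FROM authors p LEFT JOIN novels c ON c.author_id = p.id AND c.sales > 63636

Result:
name    | sales
--------+------
Atwood  | 72069
Borges  | NULL 
Tolkien | NULL 
Asimov  | NULL 
Orwell  | 71851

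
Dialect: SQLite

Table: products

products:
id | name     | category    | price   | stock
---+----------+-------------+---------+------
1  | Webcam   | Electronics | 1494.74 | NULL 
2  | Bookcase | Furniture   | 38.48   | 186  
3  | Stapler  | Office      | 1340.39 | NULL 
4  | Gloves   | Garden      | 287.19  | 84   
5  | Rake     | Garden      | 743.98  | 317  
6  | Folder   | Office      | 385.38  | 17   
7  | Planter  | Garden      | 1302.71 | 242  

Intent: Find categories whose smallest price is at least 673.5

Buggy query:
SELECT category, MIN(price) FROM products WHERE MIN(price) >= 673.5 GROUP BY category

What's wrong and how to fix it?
Bug: Aggregates like MIN are computed per group after WHERE runs

Fix: Use HAVING for the per-group MIN condition

Corrected query:
SELECT category, MIN(price) FROM products GROUP BY category HAVING MIN(price) >= 673.5

Result:
category    | MIN(price)
------------+-----------
Electronics | 1494.74   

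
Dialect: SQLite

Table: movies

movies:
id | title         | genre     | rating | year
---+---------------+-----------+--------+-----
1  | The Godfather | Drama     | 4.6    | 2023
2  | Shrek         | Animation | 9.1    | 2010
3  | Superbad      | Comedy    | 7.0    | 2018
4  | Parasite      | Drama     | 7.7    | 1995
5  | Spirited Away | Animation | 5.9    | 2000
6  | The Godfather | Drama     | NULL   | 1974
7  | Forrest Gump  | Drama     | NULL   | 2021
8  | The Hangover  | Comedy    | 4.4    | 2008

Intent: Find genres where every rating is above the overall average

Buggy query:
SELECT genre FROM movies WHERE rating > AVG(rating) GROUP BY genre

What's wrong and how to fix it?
Bug: WHERE evaluates per row before aggregation, so AVG() is unavailable

Fix: Use a subquery for AVG and a HAVING MIN(...) filter so the condition holds for every row in the group

Corrected query:
SELECT genre FROM movies GROUP BY genre HAVING MIN(rating) > (SELECT AVG(rating) FROM movies)

Result:
(no rows)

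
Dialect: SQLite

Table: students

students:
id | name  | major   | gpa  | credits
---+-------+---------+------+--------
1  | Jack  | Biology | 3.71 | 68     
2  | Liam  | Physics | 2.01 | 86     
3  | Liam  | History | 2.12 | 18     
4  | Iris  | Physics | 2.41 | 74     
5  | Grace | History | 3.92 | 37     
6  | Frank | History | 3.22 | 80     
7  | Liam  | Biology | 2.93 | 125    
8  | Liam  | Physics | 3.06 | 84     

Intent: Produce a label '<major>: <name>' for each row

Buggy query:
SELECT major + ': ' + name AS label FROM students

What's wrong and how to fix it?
Bug: SQLite uses || for string concatenation; + coerces text to numbers (yielding 0)

Fix: Use the || operator for string concatenation

Corrected query:
SELECT major || ': ' || name AS label FROM students

Result:
label         
--------------
Biology: Jack 
Physics: Liam 
History: Liam 
Physics: Iris 
History: Grace
History: Frank
Biology: Liam 
Physics: Liam 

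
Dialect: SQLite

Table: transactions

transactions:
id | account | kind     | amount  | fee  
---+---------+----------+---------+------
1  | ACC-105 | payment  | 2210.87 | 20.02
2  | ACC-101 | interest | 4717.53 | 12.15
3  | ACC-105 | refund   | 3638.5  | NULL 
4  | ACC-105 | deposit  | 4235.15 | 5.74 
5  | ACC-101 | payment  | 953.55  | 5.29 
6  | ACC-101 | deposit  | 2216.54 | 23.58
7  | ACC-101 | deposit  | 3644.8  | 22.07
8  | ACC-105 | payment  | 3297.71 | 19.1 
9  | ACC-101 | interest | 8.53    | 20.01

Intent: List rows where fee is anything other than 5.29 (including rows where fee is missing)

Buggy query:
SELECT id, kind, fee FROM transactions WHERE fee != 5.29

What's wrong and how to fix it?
Bug: 'fee != 5.29' is unknown when fee is NULL, so NULL rows are silently excluded

Fix: Add an explicit OR fee IS NULL to include the missing-value rows

Corrected query:
SELECT id, kind, fee FROM transactions WHERE fee != 5.29 OR fee IS NULL

Result:
id | kind     | fee  
---+----------+------
1  | payment  | 20.02
2  | interest | 12.15
3  | refund   | NULL 
4  | deposit  | 5.74 
6  | deposit  | 23.58
7  | deposit  | 22.07
8  | payment  | 19.1 
9  | interest | 20.01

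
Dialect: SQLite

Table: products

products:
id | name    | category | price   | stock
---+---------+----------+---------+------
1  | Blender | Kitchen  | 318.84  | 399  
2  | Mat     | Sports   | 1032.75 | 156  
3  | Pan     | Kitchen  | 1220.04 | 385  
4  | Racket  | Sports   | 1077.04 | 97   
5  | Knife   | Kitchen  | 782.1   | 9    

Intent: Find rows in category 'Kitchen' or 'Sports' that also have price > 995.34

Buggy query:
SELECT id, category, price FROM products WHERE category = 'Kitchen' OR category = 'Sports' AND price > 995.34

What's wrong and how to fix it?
Bug: AND binds tighter than OR, so this parses as category = 'Kitchen' OR (category = 'Sports' AND price > 995.34)

Fix: Add parentheses around the OR so the AND applies to both alternatives

Corrected query:
SELECT id, category, price FROM products WHERE (category = 'Kitchen' OR category = 'Sports') AND price > 995.34

Result:
id | category | price  
---+----------+--------
2  | Sports   | 1032.75
3  | Kitchen  | 1220.04
4  | Sports   | 1077.04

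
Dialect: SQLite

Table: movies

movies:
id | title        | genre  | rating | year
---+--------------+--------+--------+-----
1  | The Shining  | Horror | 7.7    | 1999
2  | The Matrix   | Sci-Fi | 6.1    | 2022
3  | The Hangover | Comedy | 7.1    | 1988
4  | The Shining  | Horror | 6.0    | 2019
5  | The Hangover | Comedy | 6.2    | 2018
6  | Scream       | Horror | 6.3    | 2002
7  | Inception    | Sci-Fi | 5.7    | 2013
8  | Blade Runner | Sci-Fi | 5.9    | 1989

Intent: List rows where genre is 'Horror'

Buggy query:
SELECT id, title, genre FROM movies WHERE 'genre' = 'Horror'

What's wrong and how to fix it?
Bug: Single quotes denote string literals in SQL; the column name is being compared as a constant string

Fix: Remove the quotes around the column name (or use double quotes for an identifier)

Corrected query:
SELECT id, title, genre FROM movies WHERE genre = 'Horror'

Result:
id | title       | genre 
---+-------------+-------
1  | The Shining | Horror
4  | The Shining | Horror
6  | Scream      | Horror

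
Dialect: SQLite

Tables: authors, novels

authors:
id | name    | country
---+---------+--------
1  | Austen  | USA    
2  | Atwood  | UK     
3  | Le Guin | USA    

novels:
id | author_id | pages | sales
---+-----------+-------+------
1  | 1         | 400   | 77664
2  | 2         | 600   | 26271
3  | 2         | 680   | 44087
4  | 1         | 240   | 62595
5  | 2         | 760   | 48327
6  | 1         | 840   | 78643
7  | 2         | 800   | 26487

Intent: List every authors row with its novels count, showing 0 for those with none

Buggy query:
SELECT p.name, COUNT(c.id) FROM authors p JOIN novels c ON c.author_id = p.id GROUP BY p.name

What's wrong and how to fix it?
Bug: INNER JOIN drops authors rows that have no matching novels rows

Fix: Use LEFT JOIN so parents without children still appear (COUNT(c.id) gives 0)

Corrected query:
SELECT p.name, COUNT(c.id) FROM authors p LEFT JOIN novels c ON c.author_id = p.id GROUP BY p.name

Result:
name    | COUNT(c.id)
--------+------------
Atwood  | 4          
Austen  | 3          
Le Guin | 0          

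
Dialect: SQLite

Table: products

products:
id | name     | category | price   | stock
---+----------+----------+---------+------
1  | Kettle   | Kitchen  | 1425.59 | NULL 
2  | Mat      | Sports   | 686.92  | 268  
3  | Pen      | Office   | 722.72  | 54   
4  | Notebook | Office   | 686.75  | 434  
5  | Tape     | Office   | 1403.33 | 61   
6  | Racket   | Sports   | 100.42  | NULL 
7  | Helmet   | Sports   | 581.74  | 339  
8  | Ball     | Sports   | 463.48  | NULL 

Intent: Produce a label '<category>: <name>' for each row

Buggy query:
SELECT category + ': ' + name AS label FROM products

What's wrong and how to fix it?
Bug: SQLite uses || for string concatenation; + coerces text to numbers (yielding 0)

Fix: Use the || operator for string concatenation

Corrected query:
SELECT category || ': ' || name AS label FROM products

Result:
label           
----------------
Kitchen: Kettle 
Sports: Mat     
Office: Pen     
Office: Notebook
Office: Tape    
Sports: Racket  
Sports: Helmet  
Sports: Ball    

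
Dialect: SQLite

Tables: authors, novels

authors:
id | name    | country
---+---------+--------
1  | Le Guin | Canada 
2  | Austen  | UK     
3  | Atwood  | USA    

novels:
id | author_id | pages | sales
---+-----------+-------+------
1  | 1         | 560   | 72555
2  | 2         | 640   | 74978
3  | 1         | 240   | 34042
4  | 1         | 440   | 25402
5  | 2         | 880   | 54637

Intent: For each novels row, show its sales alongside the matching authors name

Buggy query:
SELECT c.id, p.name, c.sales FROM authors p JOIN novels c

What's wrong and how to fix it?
Bug: Missing join condition: each novels row is matched to all authors rows instead of just its own

Fix: Add ON c.author_id = p.id to the JOIN

Corrected query:
SELECT c.id, p.name, c.sales FROM authors p JOIN novels c ON c.author_id = p.id

Result:
id | name    | sales
---+---------+------
1  | Le Guin | 72555
2  | Austen  | 74978
3  | Le Guin | 34042
4  | Le Guin | 25402
5  | Austen  | 54637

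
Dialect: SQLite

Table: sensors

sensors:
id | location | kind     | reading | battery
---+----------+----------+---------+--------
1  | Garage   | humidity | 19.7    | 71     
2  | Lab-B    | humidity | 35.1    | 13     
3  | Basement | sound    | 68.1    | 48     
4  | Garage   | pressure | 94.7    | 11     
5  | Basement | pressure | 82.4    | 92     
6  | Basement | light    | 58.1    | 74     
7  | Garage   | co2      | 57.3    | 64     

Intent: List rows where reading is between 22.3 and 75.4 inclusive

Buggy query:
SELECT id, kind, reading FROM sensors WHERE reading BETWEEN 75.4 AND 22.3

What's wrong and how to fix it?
Bug: BETWEEN expects the lower bound first; with 75.4 AND 22.3 the range is empty

Fix: Swap the bounds so the smaller value comes first

Corrected query:
SELECT id, kind, reading FROM sensors WHERE reading BETWEEN 22.3 AND 75.4

Result:
id | kind     | reading
---+----------+--------
2  | humidity | 35.1   
3  | sound    | 68.1   
6  | light    | 58.1   
7  | co2      | 57.3   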